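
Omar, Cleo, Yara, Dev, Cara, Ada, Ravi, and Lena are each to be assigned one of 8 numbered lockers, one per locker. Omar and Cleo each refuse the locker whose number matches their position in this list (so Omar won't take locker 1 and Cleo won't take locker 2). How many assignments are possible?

Let Aᵢ (for i ∈ {1, 2}) be the placements that put person i in their forbidden locker. Any j of these fix j positions, leaving (8−j)! ways to fill the rest, and there are C(2,j) ways to pick which j.
By inclusion–exclusion, the number of valid placements is Σ_{j=0}^{2} (−1)^j C(2,j)·(8−j)!.
Computing: 40320 − 10080 + 720 = 30960.

30960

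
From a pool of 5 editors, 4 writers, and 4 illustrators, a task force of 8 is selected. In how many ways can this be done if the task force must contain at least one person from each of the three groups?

1268

Total 8-person selections from all 13: C(13,8) = 1287.
Selections missing a whole group: no editors → C(8,8) = 1; no writers → C(9,8) = 9; no illustrators → C(9,8) = 9.
Add back selections omitting two groups (i.e. drawn from a single group): C(5,8) + C(4,8) + C(4,8) = 0.
By inclusion–exclusion: 1287 − 19 + 0 = 1268.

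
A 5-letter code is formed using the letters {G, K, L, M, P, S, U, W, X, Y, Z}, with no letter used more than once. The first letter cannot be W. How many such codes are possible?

The first letter has 11−1 = 10 choices (anything except W).
The remaining 4 letters are filled from the other 10 symbols without repetition: 10 × 9 × 8 × 7 = 5040.
Total: 10 × 5040 = 50400.

50400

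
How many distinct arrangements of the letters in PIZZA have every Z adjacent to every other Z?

Treat the 2 copies of Z as a single block. The multiset to arrange is then {ZZ, A, I, P}, 4 items in all.
All 4 items are distinct, so there are (4)! = 24 arrangements.

24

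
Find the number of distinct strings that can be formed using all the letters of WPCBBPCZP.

Letter multiplicities in WPCBBPCZP: B×2, C×2, P×3, W×1, Z×1.
Dividing 9! = 362880 by 3!·2!·2! = 24 for the repeated letters gives 15120.

15120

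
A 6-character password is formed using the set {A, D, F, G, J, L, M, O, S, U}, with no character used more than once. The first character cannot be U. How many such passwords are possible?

136080

The first character has 10−1 = 9 choices (anything except U).
The remaining 5 characters are filled from the other 9 symbols without repetition: 9 × 8 × 7 × 6 × 5 = 15120.
Total: 9 × 15120 = 136080.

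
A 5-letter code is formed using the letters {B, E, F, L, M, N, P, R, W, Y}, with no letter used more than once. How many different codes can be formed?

Choose and order 5 of the 10 symbols: the first letter has 10 options, the next 9, and so on down to 6.
10 × 9 × 8 × 7 × 6 = 30240.

30240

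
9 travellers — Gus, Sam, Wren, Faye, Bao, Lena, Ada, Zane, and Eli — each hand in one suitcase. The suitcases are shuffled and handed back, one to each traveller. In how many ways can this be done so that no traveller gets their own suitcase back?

This is the derangement count D_9: permutations of 9 items with no fixed point.
By inclusion–exclusion this is Σ_{j=0}^{9} (−1)^j C(9,j)·(9−j)!.
Computing: 362880 − 362880 + 181440 − 60480 + 15120 − 3024 + 504 − 72 + 9 − 1 = 133496.

133496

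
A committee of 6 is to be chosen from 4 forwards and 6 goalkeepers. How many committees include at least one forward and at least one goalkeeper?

With no constraint there are C(10,6) = 210 possible selections.
Selections missing a whole group: no forwards → C(6,6) = 1; no goalkeepers → C(4,6) = 0.
Both groups omitted at once is impossible, so 210 − 1 = 209.

209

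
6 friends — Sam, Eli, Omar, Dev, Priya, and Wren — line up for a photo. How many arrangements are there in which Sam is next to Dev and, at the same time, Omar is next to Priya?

Treat {Sam,Dev} as one block (2 orders) and {Omar,Priya} as another (2 orders).
That leaves 4 units to arrange: 2 × 2 × 4! = 4 × 24 = 96.

96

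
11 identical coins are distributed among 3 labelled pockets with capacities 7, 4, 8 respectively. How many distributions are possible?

34

Without the upper bounds there are C(13,2) = 78 ways to split 11 among 3 pockets.
Subtract solutions that violate a single cap (substitute x_i' = x_i − (cap_i+1)): x_1 ≥ 8 gives C(5,2) = 10; x_2 ≥ 5 gives C(8,2) = 28; x_3 ≥ 9 gives C(4,2) = 6. Together 44.
No two caps can be exceeded simultaneously, so the pair terms are all 0.
By inclusion–exclusion the count is 78 − 44 + 0 = 34.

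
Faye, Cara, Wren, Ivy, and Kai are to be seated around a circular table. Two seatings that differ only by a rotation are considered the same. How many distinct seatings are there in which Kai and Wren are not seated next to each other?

All circular seatings of 5 people number (4)! = 24.
Seatings with Kai beside Wren: treat them as a block with 2 internal orders, giving 2 × (3)! = 12.
Subtracting, 24 − 12 = 12.

12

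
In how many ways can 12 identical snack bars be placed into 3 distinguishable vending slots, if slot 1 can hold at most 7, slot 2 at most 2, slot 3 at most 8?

Without the upper bounds there are C(14,2) = 91 ways to split 12 among 3 vending slots.
Subtract solutions that violate a single cap (substitute x_i' = x_i − (cap_i+1)): x_1 ≥ 8 gives C(6,2) = 15; x_2 ≥ 3 gives C(11,2) = 55; x_3 ≥ 9 gives C(5,2) = 10. Together 80.
Add back pairs where two caps are both exceeded: 3 + 0 + 1 = 4.
By inclusion–exclusion the count is 91 − 80 + 4 = 15.

15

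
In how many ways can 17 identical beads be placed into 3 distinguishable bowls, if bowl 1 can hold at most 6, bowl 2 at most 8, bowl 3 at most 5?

6

Ignoring the caps, the number of non-negative solutions to x_1+…+x_3 = 17 is C(19,2) = 171.
Subtract solutions that violate a single cap (substitute x_i' = x_i − (cap_i+1)): x_1 ≥ 7 gives C(12,2) = 66; x_2 ≥ 9 gives C(10,2) = 45; x_3 ≥ 6 gives C(13,2) = 78. Together 189.
Add back pairs where two caps are both exceeded: 3 + 15 + 6 = 24.
By inclusion–exclusion the count is 171 − 189 + 24 = 6.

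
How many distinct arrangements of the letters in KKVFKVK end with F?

15

Fix F in the last position and arrange the remaining 6 letters.
Those 6 letters have K appearing 4 times and V appearing twice, giving (6)!/(4!·2!) = 15.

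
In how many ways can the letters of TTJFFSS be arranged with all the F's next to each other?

180

Treat the 2 copies of F as a single block. The multiset to arrange is then {FF, J, S, S, T, T}, 6 items in all.
That gives (6)!/(2!·2!) = 180 arrangements.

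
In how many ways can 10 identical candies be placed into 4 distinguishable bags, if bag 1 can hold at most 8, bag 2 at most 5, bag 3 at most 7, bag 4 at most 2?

By stars and bars, unrestricted non-negative solutions to x_1+…+x_4 = 10 number C(10+3,3) = 286.
Subtract solutions that violate a single cap (substitute x_i' = x_i − (cap_i+1)): x_1 ≥ 9 gives C(4,3) = 4; x_2 ≥ 6 gives C(7,3) = 35; x_3 ≥ 8 gives C(5,3) = 10; x_4 ≥ 3 gives C(10,3) = 120. Together 169.
Add back pairs where two caps are both exceeded: 0 + 0 + 0 + 0 + 4 + 0 = 4.
By inclusion–exclusion the count is 286 − 169 + 4 = 121.

121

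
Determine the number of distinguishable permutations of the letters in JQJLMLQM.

2520

The 8 letters of JQJLMLQM have repeats: J appearing twice, L appearing twice, M appearing twice, and Q appearing twice.
Dividing 8! = 40320 by 2!·2!·2!·2! = 16 for the repeated letters gives 2520.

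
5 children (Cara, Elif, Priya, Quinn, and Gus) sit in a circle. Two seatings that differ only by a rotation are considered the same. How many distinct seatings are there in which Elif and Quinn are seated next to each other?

12

Treat {Elif, Quinn} as one unit (2 internal orders) and seat the resulting 4 units around the table: (3)! circular arrangements.
So 2 × (3)! = 2 × 6 = 12.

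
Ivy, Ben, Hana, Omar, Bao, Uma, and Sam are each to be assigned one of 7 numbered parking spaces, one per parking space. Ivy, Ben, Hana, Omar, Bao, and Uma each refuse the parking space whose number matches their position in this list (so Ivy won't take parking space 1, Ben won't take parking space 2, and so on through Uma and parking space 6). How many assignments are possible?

2119

Let Aᵢ (for 1 ≤ i ≤ 6) be the placements that put person i in their forbidden parking space. Any j of these fix j positions, leaving (7−j)! ways to fill the rest, and there are C(6,j) ways to pick which j.
By inclusion–exclusion, the number of valid placements is Σ_{j=0}^{6} (−1)^j C(6,j)·(7−j)!.
Computing: 5040 − 4320 + 1800 − 480 + 90 − 12 + 1 = 2119.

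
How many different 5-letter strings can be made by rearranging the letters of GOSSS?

20

The 5 letters of GOSSS have repeats: S appearing 3 times.
Dividing 5! = 120 by 3! = 6 for the repeated letters gives 20.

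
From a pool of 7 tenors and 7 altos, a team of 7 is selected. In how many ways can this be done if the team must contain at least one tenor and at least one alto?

3430

Unrestricted: C(14,7) = 3432 ways to pick any 7 of the 14.
Selections missing a whole group: no tenors → C(7,7) = 1; no altos → C(7,7) = 1.
Both groups omitted at once is impossible, so 3432 − 2 = 3430.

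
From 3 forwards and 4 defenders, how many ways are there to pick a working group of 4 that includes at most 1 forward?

Split by how many forwards are chosen (0 through 1).
Sum: C(3,0)·C(4,4) + C(3,1)·C(4,3) = 1 + 12 = 13.

13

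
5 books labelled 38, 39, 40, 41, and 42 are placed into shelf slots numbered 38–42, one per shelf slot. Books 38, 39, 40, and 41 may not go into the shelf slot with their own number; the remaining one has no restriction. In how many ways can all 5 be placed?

Let Aᵢ (for 38 ≤ i ≤ 41) be the placements that put book i in its forbidden shelf slot. Any j of these fix j positions, leaving (5−j)! ways to fill the rest, and there are C(4,j) ways to pick which j.
By inclusion–exclusion, the number of valid placements is Σ_{j=0}^{4} (−1)^j C(4,j)·(5−j)!.
Computing: 120 − 96 + 36 − 8 + 1 = 53.

53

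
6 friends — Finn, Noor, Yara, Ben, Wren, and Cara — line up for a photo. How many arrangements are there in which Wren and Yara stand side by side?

Glue Wren and Yara into one block (2 internal orders), leaving 5 units to arrange in a row.
So the count is 2·(5)! = 240.

240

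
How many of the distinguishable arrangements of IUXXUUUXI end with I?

With the last slot taken by I, it remains to arrange the other 8 letters (UXXUUUXI).
Those 8 letters have U appearing 4 times and X appearing 3 times, giving (8)!/(4!·3!) = 280.

280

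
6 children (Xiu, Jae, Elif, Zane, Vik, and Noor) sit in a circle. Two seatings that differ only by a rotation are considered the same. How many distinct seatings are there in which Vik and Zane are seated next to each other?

Glue Vik and Zane into a block (2 internal orders). Seating 5 units around a circle gives (4)! arrangements.
So 2 × (4)! = 2 × 24 = 48.

48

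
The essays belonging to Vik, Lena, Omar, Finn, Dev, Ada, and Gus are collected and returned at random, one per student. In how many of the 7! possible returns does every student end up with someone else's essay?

Count assignments avoiding every fixed point. For any j of the 7 students fixed to their own essay, the other 7−j can be arranged in (7−j)! ways.
By inclusion–exclusion this is Σ_{j=0}^{7} (−1)^j C(7,j)·(7−j)!.
Computing: 5040 − 5040 + 2520 − 840 + 210 − 42 + 7 − 1 = 1854.

1854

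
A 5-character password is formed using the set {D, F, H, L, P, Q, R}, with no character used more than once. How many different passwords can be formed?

2520

Choose and order 5 of the 7 symbols: the first character has 7 options, the next 6, and so on down to 3.
7 × 6 × 5 × 4 × 3 = 2520.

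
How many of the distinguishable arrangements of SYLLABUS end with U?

1260

With the last slot taken by U, it remains to arrange the other 7 letters (SYLLABS).
Those 7 letters have L appearing twice and S appearing twice, giving (7)!/(2!·2!) = 1260.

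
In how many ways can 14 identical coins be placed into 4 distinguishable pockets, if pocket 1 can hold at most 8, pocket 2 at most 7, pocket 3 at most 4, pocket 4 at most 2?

75

Ignoring the caps, the number of non-negative solutions to x_1+…+x_4 = 14 is C(17,3) = 680.
Subtract solutions that violate a single cap (substitute x_i' = x_i − (cap_i+1)): x_1 ≥ 9 gives C(8,3) = 56; x_2 ≥ 8 gives C(9,3) = 84; x_3 ≥ 5 gives C(12,3) = 220; x_4 ≥ 3 gives C(14,3) = 364. Together 724.
Add back pairs where two caps are both exceeded: 0 + 1 + 10 + 4 + 20 + 84 = 119.
By inclusion–exclusion the count is 680 − 724 + 119 = 75.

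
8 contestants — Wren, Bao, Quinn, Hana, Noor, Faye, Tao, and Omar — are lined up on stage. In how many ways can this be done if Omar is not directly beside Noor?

There are 8! = 40320 arrangements in all. If Omar and Noor are adjacent, merging them into one block gives 2·(7)! = 10080 arrangements.
Complementary counting: 40320 − 10080 = 30240.

30240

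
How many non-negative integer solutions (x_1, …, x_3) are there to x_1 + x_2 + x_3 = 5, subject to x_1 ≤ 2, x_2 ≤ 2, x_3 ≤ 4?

By stars and bars, unrestricted non-negative solutions to x_1+…+x_3 = 5 number C(5+2,2) = 21.
Subtract solutions that violate a single cap (substitute x_i' = x_i − (cap_i+1)): x_1 ≥ 3 gives C(4,2) = 6; x_2 ≥ 3 gives C(4,2) = 6; x_3 ≥ 5 gives C(2,2) = 1. Together 13.
No two caps can be exceeded simultaneously, so the pair terms are all 0.
By inclusion–exclusion the count is 21 − 13 + 0 = 8.

8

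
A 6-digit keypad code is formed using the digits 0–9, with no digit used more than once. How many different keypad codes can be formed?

151200

This is a permutation of 6 out of 10: P(10,6) = 10!/4!.
10 × 9 × 8 × 7 × 6 × 5 = 151200.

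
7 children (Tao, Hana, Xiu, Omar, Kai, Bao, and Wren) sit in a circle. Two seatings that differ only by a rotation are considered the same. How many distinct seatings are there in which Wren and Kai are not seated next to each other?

480

Without the restriction there are (6)! = 720 seatings.
Those with Wren next to Kai: fuse the pair into one unit and seat 6 units around a circle — 2·(5)! = 240.
Subtracting, 720 − 240 = 480.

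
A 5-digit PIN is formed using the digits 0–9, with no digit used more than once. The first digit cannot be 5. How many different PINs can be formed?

27216

The first digit has 10−1 = 9 choices (anything except 5).
The remaining 4 digits are filled from the other 9 symbols without repetition: 9 × 8 × 7 × 6 = 3024.
Total: 9 × 3024 = 27216.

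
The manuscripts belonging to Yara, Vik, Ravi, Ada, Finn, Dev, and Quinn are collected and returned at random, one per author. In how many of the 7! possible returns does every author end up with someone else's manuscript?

1854

Let Aᵢ be the assignments in which author i gets their own manuscript. We want the size of the complement of A₁∪…∪A_7.
By inclusion–exclusion this is Σ_{j=0}^{7} (−1)^j C(7,j)·(7−j)!.
Computing: 5040 − 5040 + 2520 − 840 + 210 − 42 + 7 − 1 = 1854.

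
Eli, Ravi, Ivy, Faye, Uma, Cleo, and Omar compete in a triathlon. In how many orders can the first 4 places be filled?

This is an ordered selection of 4 from 7: P(7,4).
That gives 7 × 6 × 5 × 4 = 840.

840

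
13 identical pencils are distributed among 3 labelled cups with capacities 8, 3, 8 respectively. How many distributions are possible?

Without the upper bounds there are C(15,2) = 105 ways to split 13 among 3 cups.
Subtract solutions that violate a single cap (substitute x_i' = x_i − (cap_i+1)): x_1 ≥ 9 gives C(6,2) = 15; x_2 ≥ 4 gives C(11,2) = 55; x_3 ≥ 9 gives C(6,2) = 15. Together 85.
Add back pairs where two caps are both exceeded: 1 + 0 + 1 = 2.
By inclusion–exclusion the count is 105 − 85 + 2 = 22.

22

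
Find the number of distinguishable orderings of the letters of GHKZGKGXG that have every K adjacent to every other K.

1680

Treat the 2 copies of K as a single block. The multiset to arrange is then {KK, G, G, G, G, H, X, Z}, 8 items in all.
That gives (8)!/(4!) = 1680 arrangements.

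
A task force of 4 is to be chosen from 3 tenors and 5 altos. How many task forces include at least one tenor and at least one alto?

65

Total 4-person selections from all 8: C(8,4) = 70.
Selections missing a whole group: no tenors → C(5,4) = 5; no altos → C(3,4) = 0.
Both groups omitted at once is impossible, so 70 − 5 = 65.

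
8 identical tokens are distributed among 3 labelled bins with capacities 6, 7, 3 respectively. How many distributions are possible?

26

By stars and bars, unrestricted non-negative solutions to x_1+…+x_3 = 8 number C(8+2,2) = 45.
Subtract solutions that violate a single cap (substitute x_i' = x_i − (cap_i+1)): x_1 ≥ 7 gives C(3,2) = 3; x_2 ≥ 8 gives C(2,2) = 1; x_3 ≥ 4 gives C(6,2) = 15. Together 19.
No two caps can be exceeded simultaneously, so the pair terms are all 0.
By inclusion–exclusion the count is 45 − 19 + 0 = 26.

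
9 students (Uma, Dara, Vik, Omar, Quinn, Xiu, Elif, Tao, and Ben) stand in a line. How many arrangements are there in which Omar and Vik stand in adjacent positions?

Treat {Omar, Vik} as a single unit. There are 8 units to order, and the pair itself can be ordered 2 ways.
That gives 2 × 8! = 2 × 40320 = 80640.

80640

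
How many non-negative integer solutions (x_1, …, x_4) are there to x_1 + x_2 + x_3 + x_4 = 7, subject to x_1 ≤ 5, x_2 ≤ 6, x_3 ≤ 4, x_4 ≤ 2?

Without the upper bounds there are C(10,3) = 120 ways to split 7 among 4 variables.
Subtract solutions that violate a single cap (substitute x_i' = x_i − (cap_i+1)): x_1 ≥ 6 gives C(4,3) = 4; x_2 ≥ 7 gives C(3,3) = 1; x_3 ≥ 5 gives C(5,3) = 10; x_4 ≥ 3 gives C(7,3) = 35. Together 50.
No two caps can be exceeded simultaneously, so the pair terms are all 0.
By inclusion–exclusion the count is 120 − 50 + 0 = 70.

70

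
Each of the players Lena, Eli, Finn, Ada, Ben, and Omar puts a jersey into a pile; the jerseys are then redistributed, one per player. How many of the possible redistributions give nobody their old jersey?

265

Count assignments avoiding every fixed point. For any j of the 6 players fixed to their old jersey, the other 6−j can be arranged in (6−j)! ways.
By inclusion–exclusion this is Σ_{j=0}^{6} (−1)^j C(6,j)·(6−j)!.
Computing: 720 − 720 + 360 − 120 + 30 − 6 + 1 = 265.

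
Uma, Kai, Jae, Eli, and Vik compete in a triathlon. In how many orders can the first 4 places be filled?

120

There are 5 choices for 1st place, 4 for 2nd, and so on down to 2 for position 4.
That gives 5 × 4 × 3 × 2 = 120.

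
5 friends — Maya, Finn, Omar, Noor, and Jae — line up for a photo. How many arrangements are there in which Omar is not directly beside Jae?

72

Of the 5! = 120 arrangements, those with Omar and Jae adjacent number 2 × 4! = 48 (treat the pair as a block with 2 internal orders).
So 120 − 48 = 72 arrangements keep them apart.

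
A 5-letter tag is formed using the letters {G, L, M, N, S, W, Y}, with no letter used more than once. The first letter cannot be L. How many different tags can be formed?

2160

The first letter has 7−1 = 6 choices (anything except L).
The remaining 4 letters are filled from the other 6 symbols without repetition: 6 × 5 × 4 × 3 = 360.
Total: 6 × 360 = 2160.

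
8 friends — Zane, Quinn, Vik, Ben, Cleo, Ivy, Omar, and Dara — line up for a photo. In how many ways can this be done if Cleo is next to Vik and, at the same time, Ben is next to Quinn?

Treat {Cleo,Vik} as one block (2 orders) and {Ben,Quinn} as another (2 orders).
That leaves 6 units to arrange: 2 × 2 × 6! = 4 × 720 = 2880.

2880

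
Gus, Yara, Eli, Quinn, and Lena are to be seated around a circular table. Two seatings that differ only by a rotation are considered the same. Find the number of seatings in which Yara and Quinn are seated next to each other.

12

Glue Yara and Quinn into a block (2 internal orders). Seating 4 units around a circle gives (3)! arrangements.
So 2 × (3)! = 2 × 6 = 12.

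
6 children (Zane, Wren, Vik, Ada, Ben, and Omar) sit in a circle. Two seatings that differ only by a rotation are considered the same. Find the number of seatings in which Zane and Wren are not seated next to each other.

All circular seatings of 6 people number (5)! = 120.
Seatings with Zane beside Wren: treat them as a block with 2 internal orders, giving 2 × (4)! = 48.
Subtracting, 120 − 48 = 72.

72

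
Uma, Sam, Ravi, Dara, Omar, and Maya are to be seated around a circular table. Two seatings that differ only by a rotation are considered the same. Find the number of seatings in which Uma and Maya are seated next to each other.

48

Treat {Uma, Maya} as one unit (2 internal orders) and seat the resulting 5 units around the table: (4)! circular arrangements.
So 2 × (4)! = 2 × 24 = 48.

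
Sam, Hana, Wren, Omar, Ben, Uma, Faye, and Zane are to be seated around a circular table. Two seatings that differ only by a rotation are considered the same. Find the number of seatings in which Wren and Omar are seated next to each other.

1440

Glue Wren and Omar into a block (2 internal orders). Seating 7 units around a circle gives (6)! arrangements.
So 2 × (6)! = 2 × 720 = 1440.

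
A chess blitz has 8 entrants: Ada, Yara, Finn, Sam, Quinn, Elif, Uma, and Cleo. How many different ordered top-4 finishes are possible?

This is an ordered selection of 4 from 8: P(8,4).
That gives 8 × 7 × 6 × 5 = 1680.

1680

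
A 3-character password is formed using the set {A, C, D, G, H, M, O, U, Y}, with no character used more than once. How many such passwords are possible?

This is a permutation of 3 out of 9: P(9,3) = 9!/6!.
9 × 8 × 7 = 504.

504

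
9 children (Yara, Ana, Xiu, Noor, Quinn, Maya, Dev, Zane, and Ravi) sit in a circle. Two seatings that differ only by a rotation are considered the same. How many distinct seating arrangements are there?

40320

Seat Yara anywhere (absorbing the rotational symmetry), then permute the other 8: (8)! = 40320.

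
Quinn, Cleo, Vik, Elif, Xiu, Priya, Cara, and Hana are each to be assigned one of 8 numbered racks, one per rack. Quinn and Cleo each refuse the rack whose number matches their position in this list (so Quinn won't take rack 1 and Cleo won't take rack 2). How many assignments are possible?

Let Aᵢ (for i ∈ {1, 2}) be the placements that put person i in their forbidden rack. Any j of these fix j positions, leaving (8−j)! ways to fill the rest, and there are C(2,j) ways to pick which j.
By inclusion–exclusion, the number of valid placements is Σ_{j=0}^{2} (−1)^j C(2,j)·(8−j)!.
Computing: 40320 − 10080 + 720 = 30960.

30960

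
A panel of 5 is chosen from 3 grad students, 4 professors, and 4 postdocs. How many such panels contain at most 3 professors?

Split by how many professors are chosen (0 through 3).
Sum: C(4,0)·C(7,5) + C(4,1)·C(7,4) + C(4,2)·C(7,3) + C(4,3)·C(7,2) = 21 + 140 + 210 + 84 = 455.

455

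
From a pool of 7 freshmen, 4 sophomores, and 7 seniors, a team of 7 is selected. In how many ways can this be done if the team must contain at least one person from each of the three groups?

Unrestricted: C(18,7) = 31824 ways to pick any 7 of the 18.
Selections missing a whole group: no freshmen → C(11,7) = 330; no sophomores → C(14,7) = 3432; no seniors → C(11,7) = 330.
Add back selections omitting two groups (i.e. drawn from a single group): C(7,7) + C(4,7) + C(7,7) = 2.
By inclusion–exclusion: 31824 − 4092 + 2 = 27734.

27734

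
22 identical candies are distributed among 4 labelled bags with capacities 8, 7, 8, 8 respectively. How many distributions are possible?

213

By stars and bars, unrestricted non-negative solutions to x_1+…+x_4 = 22 number C(22+3,3) = 2300.
Subtract solutions that violate a single cap (substitute x_i' = x_i − (cap_i+1)): x_1 ≥ 9 gives C(16,3) = 560; x_2 ≥ 8 gives C(17,3) = 680; x_3 ≥ 9 gives C(16,3) = 560; x_4 ≥ 9 gives C(16,3) = 560. Together 2360.
Add back pairs where two caps are both exceeded: 56 + 35 + 35 + 56 + 56 + 35 = 273.
By inclusion–exclusion the count is 2300 − 2360 + 273 = 213.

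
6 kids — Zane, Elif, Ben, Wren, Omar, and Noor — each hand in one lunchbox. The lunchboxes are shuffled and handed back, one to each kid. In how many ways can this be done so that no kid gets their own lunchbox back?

265

This is the derangement count D_6: permutations of 6 items with no fixed point.
By inclusion–exclusion this is Σ_{j=0}^{6} (−1)^j C(6,j)·(6−j)!.
Computing: 720 − 720 + 360 − 120 + 30 − 6 + 1 = 265.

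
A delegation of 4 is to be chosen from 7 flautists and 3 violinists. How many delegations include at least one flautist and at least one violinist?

175

Unrestricted: C(10,4) = 210 ways to pick any 4 of the 10.
Subtract selections that omit an entire group: no flautists → C(3,4) = 0; no violinists → C(7,4) = 35.
Both groups omitted at once is impossible, so 210 − 35 = 175.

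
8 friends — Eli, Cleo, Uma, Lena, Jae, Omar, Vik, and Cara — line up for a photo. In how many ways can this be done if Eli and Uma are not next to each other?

30240

Of the 8! = 40320 arrangements, those with Eli and Uma adjacent number 2 × 7! = 10080 (treat the pair as a block with 2 internal orders).
So 40320 − 10080 = 30240 arrangements keep them apart.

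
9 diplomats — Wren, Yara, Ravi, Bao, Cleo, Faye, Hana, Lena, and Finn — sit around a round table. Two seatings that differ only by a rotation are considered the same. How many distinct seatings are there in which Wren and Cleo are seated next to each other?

Glue Wren and Cleo into a block (2 internal orders). Seating 8 units around a circle gives (7)! arrangements.
So 2 × (7)! = 2 × 5040 = 10080.

10080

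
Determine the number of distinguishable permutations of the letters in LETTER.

180

The 6 letters of LETTER have repeats: E appearing twice and T appearing twice.
So there are 6! / (2!·2!) = 180 distinguishable arrangements.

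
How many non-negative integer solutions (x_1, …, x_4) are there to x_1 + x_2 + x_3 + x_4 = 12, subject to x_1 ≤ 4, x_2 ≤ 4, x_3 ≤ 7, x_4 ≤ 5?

114

Ignoring the caps, the number of non-negative solutions to x_1+…+x_4 = 12 is C(15,3) = 455.
Subtract solutions that violate a single cap (substitute x_i' = x_i − (cap_i+1)): x_1 ≥ 5 gives C(10,3) = 120; x_2 ≥ 5 gives C(10,3) = 120; x_3 ≥ 8 gives C(7,3) = 35; x_4 ≥ 6 gives C(9,3) = 84. Together 359.
Add back pairs where two caps are both exceeded: 10 + 0 + 4 + 0 + 4 + 0 = 18.
By inclusion–exclusion the count is 455 − 359 + 18 = 114.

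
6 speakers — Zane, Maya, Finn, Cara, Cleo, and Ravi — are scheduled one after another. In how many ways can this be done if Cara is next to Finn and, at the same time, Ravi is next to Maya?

96

Treat {Cara,Finn} as one block (2 orders) and {Ravi,Maya} as another (2 orders).
That leaves 4 units to arrange: 2 × 2 × 4! = 4 × 24 = 96.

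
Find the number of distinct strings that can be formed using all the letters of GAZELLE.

1260

Letter multiplicities in GAZELLE: A×1, E×2, G×1, L×2, Z×1.
So there are 7! / (2!·2!) = 1260 distinguishable arrangements.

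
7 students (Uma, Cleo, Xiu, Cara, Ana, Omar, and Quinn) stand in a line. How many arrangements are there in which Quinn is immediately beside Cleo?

Place the 5 others and the Quinn-Cleo pair as 6 objects in a line; the pair has 2 internal arrangements.
So the count is 2·(6)! = 1440.

1440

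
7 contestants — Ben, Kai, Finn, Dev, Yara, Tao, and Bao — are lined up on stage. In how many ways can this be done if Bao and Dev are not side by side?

There are 7! = 5040 arrangements in all. If Bao and Dev are adjacent, merging them into one block gives 2·(6)! = 1440 arrangements.
So 5040 − 1440 = 3600 arrangements keep them apart.

3600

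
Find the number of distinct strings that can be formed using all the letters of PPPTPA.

30

Letter multiplicities in PPPTPA: A×1, P×4, T×1.
So there are 6! / (4!) = 30 distinguishable arrangements.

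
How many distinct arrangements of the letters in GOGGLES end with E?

With the last slot taken by E, it remains to arrange the other 6 letters (GOGGLS).
Those 6 letters have G appearing 3 times, giving (6)!/(3!) = 120.

120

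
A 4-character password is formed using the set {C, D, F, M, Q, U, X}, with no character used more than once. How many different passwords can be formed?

840

Choose and order 4 of the 7 symbols: the first character has 7 options, the next 6, then 5, 4.
That product is 7 × 6 × 5 × 4 = 840.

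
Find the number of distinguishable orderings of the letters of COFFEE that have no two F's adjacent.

120

Total arrangements of COFFEE: 6!/(2!·2!) = 180.
If the two F's are adjacent, glue them into one block, leaving 5 items to arrange: (5)!/(2!) = 60 ways.
Subtracting, 180 − 60 = 120 arrangements keep the F's apart.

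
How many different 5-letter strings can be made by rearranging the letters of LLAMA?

30

LLAMA has 5 letters with A appearing twice and L appearing twice.
The number of distinct arrangements is 5!/(2!·2!) = 120/4 = 30.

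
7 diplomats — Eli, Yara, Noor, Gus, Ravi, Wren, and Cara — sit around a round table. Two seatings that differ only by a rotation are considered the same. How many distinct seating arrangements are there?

Around a circle, 7 distinct people have 7!/7 = (6)! = 720 rotationally distinct seatings.

720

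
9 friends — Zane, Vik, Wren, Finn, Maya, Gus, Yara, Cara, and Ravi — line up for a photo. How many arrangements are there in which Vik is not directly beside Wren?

282240

There are 9! = 362880 arrangements in all. If Vik and Wren are adjacent, merging them into one block gives 2·(8)! = 80640 arrangements.
So 362880 − 80640 = 282240 arrangements keep them apart.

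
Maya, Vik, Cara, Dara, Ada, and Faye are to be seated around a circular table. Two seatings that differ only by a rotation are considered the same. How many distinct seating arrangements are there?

Seat Maya anywhere (absorbing the rotational symmetry), then permute the other 5: (5)! = 120.

120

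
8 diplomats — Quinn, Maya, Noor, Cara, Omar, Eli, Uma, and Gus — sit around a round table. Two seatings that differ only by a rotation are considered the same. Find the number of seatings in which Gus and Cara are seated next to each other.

1440

Glue Gus and Cara into a block (2 internal orders). Seating 7 units around a circle gives (6)! arrangements.
So 2 × (6)! = 2 × 720 = 1440.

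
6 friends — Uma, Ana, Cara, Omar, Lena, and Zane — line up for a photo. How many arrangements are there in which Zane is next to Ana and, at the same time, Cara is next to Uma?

Treat {Zane,Ana} as one block (2 orders) and {Cara,Uma} as another (2 orders).
That leaves 4 units to arrange: 2 × 2 × 4! = 4 × 24 = 96.

96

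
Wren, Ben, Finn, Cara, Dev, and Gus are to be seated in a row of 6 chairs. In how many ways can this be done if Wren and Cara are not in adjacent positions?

480

Of the 6! = 720 arrangements, those with Wren and Cara adjacent number 2 × 5! = 240 (treat the pair as a block with 2 internal orders).
Complementary counting: 720 − 240 = 480.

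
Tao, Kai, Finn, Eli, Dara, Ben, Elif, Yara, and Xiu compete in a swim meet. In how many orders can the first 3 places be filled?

504

There are 9 choices for 1st place, 8 for 2nd, and 7 for 3rd.
That gives 9 × 8 × 7 = 504.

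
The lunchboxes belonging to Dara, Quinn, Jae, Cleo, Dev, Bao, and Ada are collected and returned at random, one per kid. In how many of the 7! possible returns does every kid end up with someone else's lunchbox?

Let Aᵢ be the assignments in which kid i gets their own lunchbox. We want the size of the complement of A₁∪…∪A_7.
By inclusion–exclusion this is Σ_{j=0}^{7} (−1)^j C(7,j)·(7−j)!.
Computing: 5040 − 5040 + 2520 − 840 + 210 − 42 + 7 − 1 = 1854.

1854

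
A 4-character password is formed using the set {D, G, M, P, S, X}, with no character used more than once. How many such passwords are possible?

This is a permutation of 4 out of 6: P(6,4) = 6!/2!.
6 × 5 × 4 × 3 = 360.

360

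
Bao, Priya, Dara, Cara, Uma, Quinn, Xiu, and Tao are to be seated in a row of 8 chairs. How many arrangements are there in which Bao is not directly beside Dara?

There are 8! = 40320 arrangements in all. If Bao and Dara are adjacent, merging them into one block gives 2·(7)! = 10080 arrangements.
So 40320 − 10080 = 30240 arrangements keep them apart.

30240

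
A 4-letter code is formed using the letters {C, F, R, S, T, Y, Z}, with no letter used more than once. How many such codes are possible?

This is a permutation of 4 out of 7: P(7,4) = 7!/3!.
That product is 7 × 6 × 5 × 4 = 840.

840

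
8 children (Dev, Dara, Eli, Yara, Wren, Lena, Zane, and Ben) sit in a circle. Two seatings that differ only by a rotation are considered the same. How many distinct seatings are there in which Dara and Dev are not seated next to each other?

3600

Without the restriction there are (7)! = 5040 seatings.
Those with Dara next to Dev: fuse the pair into one unit and seat 7 units around a circle — 2·(6)! = 1440.
Subtracting, 5040 − 1440 = 3600.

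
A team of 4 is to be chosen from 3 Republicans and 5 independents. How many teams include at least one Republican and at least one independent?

65

With no constraint there are C(8,4) = 70 possible selections.
Selections missing a whole group: no Republicans → C(5,4) = 5; no independents → C(3,4) = 0.
Both groups omitted at once is impossible, so 70 − 5 = 65.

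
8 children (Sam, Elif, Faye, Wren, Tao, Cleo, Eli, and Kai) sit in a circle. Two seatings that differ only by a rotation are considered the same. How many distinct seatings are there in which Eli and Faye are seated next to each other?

1440

Glue Eli and Faye into a block (2 internal orders). Seating 7 units around a circle gives (6)! arrangements.
So 2 × (6)! = 2 × 720 = 1440.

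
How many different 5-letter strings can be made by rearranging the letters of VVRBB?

The 5 letters of VVRBB have repeats: B appearing twice and V appearing twice.
The number of distinct arrangements is 5!/(2!·2!) = 120/4 = 30.

30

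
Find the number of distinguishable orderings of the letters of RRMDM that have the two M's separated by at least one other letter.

There are 5!/(2!·2!) = 30 arrangements of RRMDM in total.
Arrangements with the M's together: treat MM as one letter, giving (4)!/(2!) = 12.
Subtracting, 30 − 12 = 18 arrangements keep the M's apart.

18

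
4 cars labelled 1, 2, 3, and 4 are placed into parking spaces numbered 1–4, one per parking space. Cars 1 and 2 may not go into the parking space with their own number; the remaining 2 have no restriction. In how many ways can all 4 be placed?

Let Aᵢ (for i ∈ {1, 2}) be the placements that put car i in its forbidden parking space. Any j of these fix j positions, leaving (4−j)! ways to fill the rest, and there are C(2,j) ways to pick which j.
By inclusion–exclusion, the number of valid placements is Σ_{j=0}^{2} (−1)^j C(2,j)·(4−j)!.
Computing: 24 − 12 + 2 = 14.

14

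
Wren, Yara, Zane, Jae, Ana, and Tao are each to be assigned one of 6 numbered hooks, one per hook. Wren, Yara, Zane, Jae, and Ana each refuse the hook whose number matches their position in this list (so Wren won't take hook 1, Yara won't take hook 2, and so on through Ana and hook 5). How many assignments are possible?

Let Aᵢ (for 1 ≤ i ≤ 5) be the placements that put person i in their forbidden hook. Any j of these fix j positions, leaving (6−j)! ways to fill the rest, and there are C(5,j) ways to pick which j.
By inclusion–exclusion, the number of valid placements is Σ_{j=0}^{5} (−1)^j C(5,j)·(6−j)!.
Computing: 720 − 600 + 240 − 60 + 10 − 1 = 309.

309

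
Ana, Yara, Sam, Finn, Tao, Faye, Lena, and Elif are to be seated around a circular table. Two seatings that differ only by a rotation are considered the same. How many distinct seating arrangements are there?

5040

Fix one person's seat to break rotational symmetry; the remaining 7 people can be arranged in (7)! = 5040 ways.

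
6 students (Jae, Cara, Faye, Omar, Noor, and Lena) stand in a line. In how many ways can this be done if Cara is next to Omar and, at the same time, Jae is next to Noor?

96

Treat {Cara,Omar} as one block (2 orders) and {Jae,Noor} as another (2 orders).
That leaves 4 units to arrange: 2 × 2 × 4! = 4 × 24 = 96.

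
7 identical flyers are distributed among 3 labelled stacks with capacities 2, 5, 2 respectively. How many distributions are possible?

6

By stars and bars, unrestricted non-negative solutions to x_1+…+x_3 = 7 number C(7+2,2) = 36.
Subtract solutions that violate a single cap (substitute x_i' = x_i − (cap_i+1)): x_1 ≥ 3 gives C(6,2) = 15; x_2 ≥ 6 gives C(3,2) = 3; x_3 ≥ 3 gives C(6,2) = 15. Together 33.
Add back pairs where two caps are both exceeded: 0 + 3 + 0 = 3.
By inclusion–exclusion the count is 36 − 33 + 3 = 6.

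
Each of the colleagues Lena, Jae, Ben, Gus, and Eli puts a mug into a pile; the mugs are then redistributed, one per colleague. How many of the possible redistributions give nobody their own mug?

44

Let Aᵢ be the assignments in which colleague i gets their own mug. We want the size of the complement of A₁∪…∪A_5.
By inclusion–exclusion this is Σ_{j=0}^{5} (−1)^j C(5,j)·(5−j)!.
Computing: 120 − 120 + 60 − 20 + 5 − 1 = 44.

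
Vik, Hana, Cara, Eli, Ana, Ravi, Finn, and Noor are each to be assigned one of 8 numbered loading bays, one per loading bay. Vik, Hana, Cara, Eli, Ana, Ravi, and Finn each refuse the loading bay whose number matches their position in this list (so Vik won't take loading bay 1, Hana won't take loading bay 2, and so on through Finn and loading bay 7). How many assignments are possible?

16687

Let Aᵢ (for 1 ≤ i ≤ 7) be the placements that put person i in their forbidden loading bay. Any j of these fix j positions, leaving (8−j)! ways to fill the rest, and there are C(7,j) ways to pick which j.
By inclusion–exclusion, the number of valid placements is Σ_{j=0}^{7} (−1)^j C(7,j)·(8−j)!.
Computing: 40320 − 35280 + 15120 − 4200 + 840 − 126 + 14 − 1 = 16687.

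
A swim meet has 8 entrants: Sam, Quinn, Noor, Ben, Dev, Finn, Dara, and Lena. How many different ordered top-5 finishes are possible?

This is an ordered selection of 5 from 8: P(8,5).
That gives 8 × 7 × 6 × 5 × 4 = 6720.

6720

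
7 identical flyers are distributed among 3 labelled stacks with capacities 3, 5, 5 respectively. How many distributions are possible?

By stars and bars, unrestricted non-negative solutions to x_1+…+x_3 = 7 number C(7+2,2) = 36.
Subtract solutions that violate a single cap (substitute x_i' = x_i − (cap_i+1)): x_1 ≥ 4 gives C(5,2) = 10; x_2 ≥ 6 gives C(3,2) = 3; x_3 ≥ 6 gives C(3,2) = 3. Together 16.
No two caps can be exceeded simultaneously, so the pair terms are all 0.
By inclusion–exclusion the count is 36 − 16 + 0 = 20.

20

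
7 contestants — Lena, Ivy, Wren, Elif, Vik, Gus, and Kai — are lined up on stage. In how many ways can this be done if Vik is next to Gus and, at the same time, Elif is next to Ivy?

Treat {Vik,Gus} as one block (2 orders) and {Elif,Ivy} as another (2 orders).
That leaves 5 units to arrange: 2 × 2 × 5! = 4 × 120 = 480.

480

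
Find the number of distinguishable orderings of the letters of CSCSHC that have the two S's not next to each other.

40

Total arrangements of CSCSHC: 6!/(3!·2!) = 60.
If the two S's are adjacent, glue them into one block, leaving 5 items to arrange: (5)!/(3!) = 20 ways.
Hence 60 − 20 = 40.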